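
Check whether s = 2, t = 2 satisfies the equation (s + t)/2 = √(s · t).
Substituting s = 2, t = 2:

LHS = (2 + 2)/2 = 2
RHS = √(2 · 2) = 2

LHS = RHS, so the equation holds at this point.

Answer: Holds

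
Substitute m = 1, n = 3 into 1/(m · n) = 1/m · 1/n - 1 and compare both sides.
LHS = 1/(1 · 3) = 1/3
RHS = 1/1 · 1/3 - 1 = -2/3

LHS ≠ RHS, so the equation does not hold here.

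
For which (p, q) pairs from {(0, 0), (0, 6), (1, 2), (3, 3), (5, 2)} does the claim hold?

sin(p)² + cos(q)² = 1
Testing each pair:
(0, 0): LHS = 1, RHS = 1 → holds
(0, 6): LHS = cos(6)² ≈ 0.9219, RHS = 1 → fails
(1, 2): LHS = cos(2)² + sin(1)² ≈ 0.8813, RHS = 1 → fails
(3, 3): LHS = sin(3)² + cos(3)² = 1, RHS = 1 → holds
(5, 2): LHS = cos(2)² + sin(5)² ≈ 1.093, RHS = 1 → fails

2 of 5 pairs satisfy the claim.

Answer: (0, 0), (3, 3)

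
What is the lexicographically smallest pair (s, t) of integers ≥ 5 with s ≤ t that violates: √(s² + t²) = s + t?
Substituting (5, 5) into the claim:
LHS = √(5² + 5²) = 5·√(2) ≈ 7.071
RHS = 5 + 5 = 10

Since LHS ≠ RHS, this pair disproves the claim, and no lexicographically smaller pair (s ≤ t, integers ≥ 5) does.

For instance (9, 12) is also a counterexample (LHS = 15, RHS = 21), but it's lexicographically larger.

Answer: (s, t) = (5, 5)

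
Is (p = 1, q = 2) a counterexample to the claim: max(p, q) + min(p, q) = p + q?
No

Substituting p = 1, q = 2:
LHS = max(1, 2) + min(1, 2) = 3
RHS = 1 + 2 = 3

The sides agree, so this pair does not disprove the claim.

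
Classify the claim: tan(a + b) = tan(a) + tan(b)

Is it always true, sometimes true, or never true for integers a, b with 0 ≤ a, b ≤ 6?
It holds at (a, b) = (0, 0) (both sides equal 0), but fails at (a, b) = (2, 2) (LHS = tan(4) ≈ 1.158, RHS = 2·tan(2) ≈ -4.37).

Answer: Sometimes true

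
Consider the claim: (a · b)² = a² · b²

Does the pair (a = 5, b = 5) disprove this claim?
No

Substituting a = 5, b = 5:
LHS = (5 · 5)² = 625
RHS = 5² · 5² = 625

The sides agree, so this pair does not disprove the claim.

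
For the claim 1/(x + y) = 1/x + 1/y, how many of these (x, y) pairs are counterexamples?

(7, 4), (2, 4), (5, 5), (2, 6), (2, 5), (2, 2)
6

Testing each pair:
(7, 4): LHS = 1/11, RHS = 11/28 → counterexample
(2, 4): LHS = 1/6, RHS = 3/4 → counterexample
(5, 5): LHS = 1/10, RHS = 2/5 → counterexample
(2, 6): LHS = 1/8, RHS = 2/3 → counterexample
(2, 5): LHS = 1/7, RHS = 7/10 → counterexample
(2, 2): LHS = 1/4, RHS = 1 → counterexample

That makes 6 counterexamples.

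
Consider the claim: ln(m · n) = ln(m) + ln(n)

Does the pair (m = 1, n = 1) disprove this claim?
No

Substituting m = 1, n = 1:
LHS = ln(1 · 1) = 0
RHS = ln(1) + ln(1) = 0

The sides agree, so this pair does not disprove the claim.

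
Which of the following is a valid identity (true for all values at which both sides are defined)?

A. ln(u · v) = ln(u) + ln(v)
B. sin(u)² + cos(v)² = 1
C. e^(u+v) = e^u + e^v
A

A: holds — e.g. at (3, 5), both sides equal ln(15) ≈ 2.708.
B: fails at (1, 3) — LHS = sin(1)² + cos(3)² ≈ 1.688, RHS = 1.
C: fails at (2, 7) — LHS = e^9 ≈ 8103, RHS = e^2 + e^7 ≈ 1104.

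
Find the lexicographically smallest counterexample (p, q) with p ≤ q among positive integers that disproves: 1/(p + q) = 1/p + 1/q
(p, q) = (1, 1)

Substituting (1, 1) into the claim:
LHS = 1/(1 + 1) = 1/2
RHS = 1/1 + 1/1 = 2

Since LHS ≠ RHS, this pair disproves the claim, and no lexicographically smaller pair (p ≤ q, positive integers) does.

For instance (1, 4) is also a counterexample (LHS = 1/5, RHS = 5/4), but it's lexicographically larger.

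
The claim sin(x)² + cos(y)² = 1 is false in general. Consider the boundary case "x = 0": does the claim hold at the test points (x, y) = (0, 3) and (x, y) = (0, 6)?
At (0, 3): LHS = cos(3)² ≈ 0.9801 ≠ RHS = 1
At (0, 6): LHS = cos(6)² ≈ 0.9219 ≠ RHS = 1

Answer: No, fails at both test points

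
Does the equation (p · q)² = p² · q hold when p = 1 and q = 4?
Substituting p = 1, q = 4:

LHS = (1 · 4)² = 16
RHS = 1² · 4 = 4

LHS ≠ RHS, so the equation does not hold at this point.

Answer: Fails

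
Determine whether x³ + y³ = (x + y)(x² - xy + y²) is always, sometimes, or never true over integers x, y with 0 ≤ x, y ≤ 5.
The identity holds for every pair in the range. For instance at (x, y) = (3, 2): both sides equal 35.

Answer: Always true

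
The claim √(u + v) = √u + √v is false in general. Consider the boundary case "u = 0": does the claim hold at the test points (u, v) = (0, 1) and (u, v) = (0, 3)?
At (0, 1): LHS = 1, RHS = 1 → equal
At (0, 3): LHS = √(3) ≈ 1.732, RHS = √(3) ≈ 1.732 → equal

So the claim does hold at both of these boundary points, even though it is not an identity.

Answer: Yes, holds at both test points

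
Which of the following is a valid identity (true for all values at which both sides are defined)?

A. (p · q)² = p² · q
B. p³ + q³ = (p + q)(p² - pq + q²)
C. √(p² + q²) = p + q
B

A: fails at (1, 3) — LHS = 9, RHS = 3.
B: holds — e.g. at (2, 5), both sides equal 133.
C: fails at (1, 1) — LHS = √(2) ≈ 1.414, RHS = 2.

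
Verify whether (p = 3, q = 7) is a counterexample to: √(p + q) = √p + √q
Substituting p = 3, q = 7:
LHS = √(3 + 7) = √(10) ≈ 3.162
RHS = √3 + √7 = √(3) + √(7) ≈ 4.378

Since LHS ≠ RHS, this pair disproves the claim.

Answer: Yes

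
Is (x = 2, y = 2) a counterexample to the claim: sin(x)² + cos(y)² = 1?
Substituting x = 2, y = 2:
LHS = sin(2)² + cos(2)² = 1
RHS = 1

The sides agree, so this pair does not disprove the claim.

Answer: No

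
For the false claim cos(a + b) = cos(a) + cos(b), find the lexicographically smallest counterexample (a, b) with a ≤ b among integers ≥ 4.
(a, b) = (4, 4)

Substituting (4, 4) into the claim:
LHS = cos(4 + 4) = cos(8) ≈ -0.1455
RHS = cos(4) + cos(4) = 2·cos(4) ≈ -1.307

Since LHS ≠ RHS, this pair disproves the claim, and no lexicographically smaller pair (a ≤ b, integers ≥ 4) does.

For instance (6, 6) is also a counterexample (LHS = cos(12) ≈ 0.8439, RHS = 2·cos(6) ≈ 1.92), but it's lexicographically larger.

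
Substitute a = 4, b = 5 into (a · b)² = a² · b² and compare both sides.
LHS = (4 · 5)² = 400
RHS = 4² · 5² = 400

LHS = RHS: the two sides agree.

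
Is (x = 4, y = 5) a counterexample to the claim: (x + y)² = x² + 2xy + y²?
No

Substituting x = 4, y = 5:
LHS = (4 + 5)² = 81
RHS = 4² + 2·4·5 + 5² = 81

The sides agree, so this pair does not disprove the claim.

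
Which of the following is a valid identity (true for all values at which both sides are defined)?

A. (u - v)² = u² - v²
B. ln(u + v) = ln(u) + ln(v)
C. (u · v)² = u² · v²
C

A: fails at (0, 1) — LHS = 1, RHS = -1.
B: fails at (1, 1) — LHS = ln(2) ≈ 0.6931, RHS = 0.
C: holds — e.g. at (4, 4), both sides equal 256.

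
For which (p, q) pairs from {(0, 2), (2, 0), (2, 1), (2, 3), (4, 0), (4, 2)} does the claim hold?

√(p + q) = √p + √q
(0, 2), (2, 0), (4, 0)

Testing each pair:
(0, 2): LHS = √(2) ≈ 1.414, RHS = √(2) ≈ 1.414 → holds
(2, 0): LHS = √(2) ≈ 1.414, RHS = √(2) ≈ 1.414 → holds
(2, 1): LHS = √(3) ≈ 1.732, RHS = 1 + √(2) ≈ 2.414 → fails
(2, 3): LHS = √(5) ≈ 2.236, RHS = √(2) + √(3) ≈ 3.146 → fails
(4, 0): LHS = 2, RHS = 2 → holds
(4, 2): LHS = √(6) ≈ 2.449, RHS = √(2) + 2 ≈ 3.414 → fails

3 of 6 pairs satisfy the claim.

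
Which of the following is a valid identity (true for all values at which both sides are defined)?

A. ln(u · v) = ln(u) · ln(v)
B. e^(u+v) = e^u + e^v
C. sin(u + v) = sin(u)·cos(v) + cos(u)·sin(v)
C

A: fails at (5, 8) — LHS = ln(40) ≈ 3.689, RHS = ln(5)·ln(8) ≈ 3.347.
B: fails at (3, 3) — LHS = e^6 ≈ 403.4, RHS = 2·e^3 ≈ 40.17.
C: holds — e.g. at (1, 1), both sides equal sin(2) ≈ 0.9093.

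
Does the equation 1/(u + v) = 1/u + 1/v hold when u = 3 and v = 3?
Fails

Substituting u = 3, v = 3:

LHS = 1/(3 + 3) = 1/6
RHS = 1/3 + 1/3 = 2/3

LHS ≠ RHS, so the equation does not hold at this point.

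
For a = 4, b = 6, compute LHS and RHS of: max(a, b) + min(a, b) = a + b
LHS = max(4, 6) + min(4, 6) = 10
RHS = 4 + 6 = 10

LHS = RHS: the two sides agree.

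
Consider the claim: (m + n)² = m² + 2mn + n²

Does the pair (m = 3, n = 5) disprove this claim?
No

Substituting m = 3, n = 5:
LHS = (3 + 5)² = 64
RHS = 3² + 2·3·5 + 5² = 64

The sides agree, so this pair does not disprove the claim.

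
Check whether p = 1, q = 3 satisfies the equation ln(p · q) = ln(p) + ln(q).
Holds

Substituting p = 1, q = 3:

LHS = ln(1 · 3) = ln(3) ≈ 1.099
RHS = ln(1) + ln(3) = ln(3) ≈ 1.099

LHS = RHS, so the equation holds at this point.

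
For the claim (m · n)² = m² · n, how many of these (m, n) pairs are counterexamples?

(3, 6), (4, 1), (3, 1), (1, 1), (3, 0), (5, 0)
1

Testing each pair:
(3, 6): LHS = 324, RHS = 54 → counterexample
(4, 1): LHS = 16, RHS = 16 → satisfies claim
(3, 1): LHS = 9, RHS = 9 → satisfies claim
(1, 1): LHS = 1, RHS = 1 → satisfies claim
(3, 0): LHS = 0, RHS = 0 → satisfies claim
(5, 0): LHS = 0, RHS = 0 → satisfies claim

That makes 1 counterexample.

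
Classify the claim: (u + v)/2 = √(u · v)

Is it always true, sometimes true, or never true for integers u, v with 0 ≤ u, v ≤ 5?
It holds at (u, v) = (3, 3) (both sides equal 3), but fails at (u, v) = (2, 3) (LHS = 5/2, RHS = √(6) ≈ 2.449).

Answer: Sometimes true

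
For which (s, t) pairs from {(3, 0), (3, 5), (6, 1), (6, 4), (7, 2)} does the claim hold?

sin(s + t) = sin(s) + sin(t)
(3, 0)

Testing each pair:
(3, 0): LHS = sin(3) ≈ 0.1411, RHS = sin(3) ≈ 0.1411 → holds
(3, 5): LHS = sin(8) ≈ 0.9894, RHS = sin(5) + sin(3) ≈ -0.8178 → fails
(6, 1): LHS = sin(7) ≈ 0.657, RHS = sin(6) + sin(1) ≈ 0.5621 → fails
(6, 4): LHS = sin(10) ≈ -0.544, RHS = sin(4) + sin(6) ≈ -1.036 → fails
(7, 2): LHS = sin(9) ≈ 0.4121, RHS = sin(7) + sin(2) ≈ 1.566 → fails

1 of 5 pairs satisfies the claim.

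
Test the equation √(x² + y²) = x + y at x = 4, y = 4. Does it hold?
Substituting x = 4, y = 4:

LHS = √(4² + 4²) = 4·√(2) ≈ 5.657
RHS = 4 + 4 = 8

LHS ≠ RHS, so the equation does not hold at this point.

Answer: Fails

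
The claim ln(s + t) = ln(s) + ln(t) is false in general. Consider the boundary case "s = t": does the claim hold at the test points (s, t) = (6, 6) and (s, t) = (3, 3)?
No, fails at both test points

At (6, 6): LHS = ln(12) ≈ 2.485 ≠ RHS = 2·ln(6) ≈ 3.584
At (3, 3): LHS = ln(6) ≈ 1.792 ≠ RHS = 2·ln(3) ≈ 2.197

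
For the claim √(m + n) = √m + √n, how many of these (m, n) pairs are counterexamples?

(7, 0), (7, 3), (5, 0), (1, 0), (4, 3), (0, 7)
2

Testing each pair:
(7, 0): LHS = √(7) ≈ 2.646, RHS = √(7) ≈ 2.646 → satisfies claim
(7, 3): LHS = √(10) ≈ 3.162, RHS = √(3) + √(7) ≈ 4.378 → counterexample
(5, 0): LHS = √(5) ≈ 2.236, RHS = √(5) ≈ 2.236 → satisfies claim
(1, 0): LHS = 1, RHS = 1 → satisfies claim
(4, 3): LHS = √(7) ≈ 2.646, RHS = √(3) + 2 ≈ 3.732 → counterexample
(0, 7): LHS = √(7) ≈ 2.646, RHS = √(7) ≈ 2.646 → satisfies claim

That makes 2 counterexamples.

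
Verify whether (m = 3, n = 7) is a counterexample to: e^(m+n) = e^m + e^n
Substituting m = 3, n = 7:
LHS = e^(3+7) = e^10 ≈ 22026.5
RHS = e^3 + e^7 ≈ 1117

Since LHS ≠ RHS, this pair disproves the claim.

Answer: Yes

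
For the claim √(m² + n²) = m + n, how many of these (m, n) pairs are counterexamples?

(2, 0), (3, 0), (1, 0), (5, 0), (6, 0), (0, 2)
Testing each pair:
(2, 0): LHS = 2, RHS = 2 → satisfies claim
(3, 0): LHS = 3, RHS = 3 → satisfies claim
(1, 0): LHS = 1, RHS = 1 → satisfies claim
(5, 0): LHS = 5, RHS = 5 → satisfies claim
(6, 0): LHS = 6, RHS = 6 → satisfies claim
(0, 2): LHS = 2, RHS = 2 → satisfies claim

That makes 0 counterexamples.

Answer: 0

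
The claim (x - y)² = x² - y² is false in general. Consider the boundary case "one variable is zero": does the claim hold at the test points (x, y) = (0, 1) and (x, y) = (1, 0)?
At (0, 1): LHS = 1 ≠ RHS = -1
At (1, 0): LHS = 1, RHS = 1 → equal

Answer: Only at (1, 0)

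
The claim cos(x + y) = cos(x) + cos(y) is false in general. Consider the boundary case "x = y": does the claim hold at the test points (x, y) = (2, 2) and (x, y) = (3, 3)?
No, fails at both test points

At (2, 2): LHS = cos(4) ≈ -0.6536 ≠ RHS = 2·cos(2) ≈ -0.8323
At (3, 3): LHS = cos(6) ≈ 0.9602 ≠ RHS = 2·cos(3) ≈ -1.98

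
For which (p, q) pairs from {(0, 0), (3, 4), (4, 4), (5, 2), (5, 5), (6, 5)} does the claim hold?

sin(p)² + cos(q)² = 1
Testing each pair:
(0, 0): LHS = 1, RHS = 1 → holds
(3, 4): LHS = sin(3)² + cos(4)² ≈ 0.4472, RHS = 1 → fails
(4, 4): LHS = cos(4)² + sin(4)² = 1, RHS = 1 → holds
(5, 2): LHS = cos(2)² + sin(5)² ≈ 1.093, RHS = 1 → fails
(5, 5): LHS = cos(5)² + sin(5)² = 1, RHS = 1 → holds
(6, 5): LHS = sin(6)² + cos(5)² ≈ 0.1585, RHS = 1 → fails

3 of 6 pairs satisfy the claim.

Answer: (0, 0), (4, 4), (5, 5)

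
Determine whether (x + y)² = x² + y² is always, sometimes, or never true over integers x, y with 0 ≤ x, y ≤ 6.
Sometimes true

It holds at (x, y) = (0, 4) (both sides equal 16), but fails at (x, y) = (4, 3) (LHS = 49, RHS = 25).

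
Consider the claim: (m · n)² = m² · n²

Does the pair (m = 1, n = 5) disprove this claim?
Substituting m = 1, n = 5:
LHS = (1 · 5)² = 25
RHS = 1² · 5² = 25

The sides agree, so this pair does not disprove the claim.

Answer: No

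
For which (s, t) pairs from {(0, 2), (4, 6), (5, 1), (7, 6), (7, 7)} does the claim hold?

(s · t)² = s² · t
Testing each pair:
(0, 2): LHS = 0, RHS = 0 → holds
(4, 6): LHS = 576, RHS = 96 → fails
(5, 1): LHS = 25, RHS = 25 → holds
(7, 6): LHS = 1764, RHS = 294 → fails
(7, 7): LHS = 2401, RHS = 343 → fails

2 of 5 pairs satisfy the claim.

Answer: (0, 2), (5, 1)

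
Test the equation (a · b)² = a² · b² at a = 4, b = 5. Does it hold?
Holds

Substituting a = 4, b = 5:

LHS = (4 · 5)² = 400
RHS = 4² · 5² = 400

LHS = RHS, so the equation holds at this point.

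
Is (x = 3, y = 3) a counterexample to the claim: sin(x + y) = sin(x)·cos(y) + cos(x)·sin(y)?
Substituting x = 3, y = 3:
LHS = sin(3 + 3) = sin(6) ≈ -0.2794
RHS = sin(3)·cos(3) + cos(3)·sin(3) = 2·sin(3)·cos(3) ≈ -0.2794

The sides agree, so this pair does not disprove the claim.

Answer: No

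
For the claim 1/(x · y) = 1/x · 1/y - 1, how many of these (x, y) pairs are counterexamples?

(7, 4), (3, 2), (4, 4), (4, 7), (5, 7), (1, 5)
Testing each pair:
(7, 4): LHS = 1/28, RHS = -27/28 → counterexample
(3, 2): LHS = 1/6, RHS = -5/6 → counterexample
(4, 4): LHS = 1/16, RHS = -15/16 → counterexample
(4, 7): LHS = 1/28, RHS = -27/28 → counterexample
(5, 7): LHS = 1/35, RHS = -34/35 → counterexample
(1, 5): LHS = 1/5, RHS = -4/5 → counterexample

That makes 6 counterexamples.

Answer: 6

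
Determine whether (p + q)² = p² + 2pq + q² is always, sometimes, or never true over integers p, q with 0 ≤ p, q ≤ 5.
Always true

The identity holds for every pair in the range. For instance at (p, q) = (2, 0): both sides equal 4.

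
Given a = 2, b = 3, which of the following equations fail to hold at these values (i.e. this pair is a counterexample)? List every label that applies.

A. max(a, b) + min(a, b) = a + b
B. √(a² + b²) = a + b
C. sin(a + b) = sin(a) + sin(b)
B, C

Evaluating each claim at the given values:
A. LHS = 5, RHS = 5 → holds here (LHS = RHS)
B. LHS = √(13) ≈ 3.606, RHS = 5 → fails here (LHS ≠ RHS)
C. LHS = sin(5) ≈ -0.9589, RHS = sin(3) + sin(2) ≈ 1.05 → fails here (LHS ≠ RHS)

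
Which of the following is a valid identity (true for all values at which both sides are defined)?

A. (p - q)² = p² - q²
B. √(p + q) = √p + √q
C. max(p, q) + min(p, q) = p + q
A: fails at (3, 4) — LHS = 1, RHS = -7.
B: fails at (1, 4) — LHS = √(5) ≈ 2.236, RHS = 3.
C: holds — e.g. at (2, 7), both sides equal 9.

Answer: C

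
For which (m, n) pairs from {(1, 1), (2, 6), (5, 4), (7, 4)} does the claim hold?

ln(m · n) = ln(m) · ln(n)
Testing each pair:
(1, 1): LHS = 0, RHS = 0 → holds
(2, 6): LHS = ln(12) ≈ 2.485, RHS = ln(2)·ln(6) ≈ 1.242 → fails
(5, 4): LHS = ln(20) ≈ 2.996, RHS = ln(4)·ln(5) ≈ 2.231 → fails
(7, 4): LHS = ln(28) ≈ 3.332, RHS = ln(4)·ln(7) ≈ 2.698 → fails

1 of 4 pairs satisfies the claim.

Answer: (1, 1)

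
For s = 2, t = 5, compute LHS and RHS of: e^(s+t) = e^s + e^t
LHS = e^(2+5) = e^7 ≈ 1097
RHS = e^2 + e^5 ≈ 155.8

LHS ≠ RHS (they differ by about 940.8), so the equation does not hold here.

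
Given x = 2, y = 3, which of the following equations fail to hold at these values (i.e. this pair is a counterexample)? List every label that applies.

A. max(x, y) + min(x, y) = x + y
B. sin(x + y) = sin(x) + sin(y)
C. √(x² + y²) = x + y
Evaluating each claim at the given values:
A. LHS = 5, RHS = 5 → holds here (LHS = RHS)
B. LHS = sin(5) ≈ -0.9589, RHS = sin(3) + sin(2) ≈ 1.05 → fails here (LHS ≠ RHS)
C. LHS = √(13) ≈ 3.606, RHS = 5 → fails here (LHS ≠ RHS)

Answer: B, C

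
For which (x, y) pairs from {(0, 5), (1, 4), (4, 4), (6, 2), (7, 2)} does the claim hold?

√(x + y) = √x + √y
(0, 5)

Testing each pair:
(0, 5): LHS = √(5) ≈ 2.236, RHS = √(5) ≈ 2.236 → holds
(1, 4): LHS = √(5) ≈ 2.236, RHS = 3 → fails
(4, 4): LHS = 2·√(2) ≈ 2.828, RHS = 4 → fails
(6, 2): LHS = 2·√(2) ≈ 2.828, RHS = √(2) + √(6) ≈ 3.864 → fails
(7, 2): LHS = 3, RHS = √(2) + √(7) ≈ 4.06 → fails

1 of 5 pairs satisfies the claim.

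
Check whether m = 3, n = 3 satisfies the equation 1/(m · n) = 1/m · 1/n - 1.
Fails

Substituting m = 3, n = 3:

LHS = 1/(3 · 3) = 1/9
RHS = 1/3 · 1/3 - 1 = -8/9

LHS ≠ RHS, so the equation does not hold at this point.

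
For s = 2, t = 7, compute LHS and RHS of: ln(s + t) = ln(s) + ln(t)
LHS = ln(2 + 7) = ln(9) ≈ 2.197
RHS = ln(2) + ln(7) ≈ 2.639

LHS ≠ RHS (they differ by about 0.4418), so the equation does not hold here.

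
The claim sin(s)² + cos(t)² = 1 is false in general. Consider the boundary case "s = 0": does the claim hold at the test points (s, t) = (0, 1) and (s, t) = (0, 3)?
No, fails at both test points

At (0, 1): LHS = cos(1)² ≈ 0.2919 ≠ RHS = 1
At (0, 3): LHS = cos(3)² ≈ 0.9801 ≠ RHS = 1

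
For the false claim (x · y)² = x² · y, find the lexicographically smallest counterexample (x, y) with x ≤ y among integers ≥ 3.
Substituting (3, 3) into the claim:
LHS = (3 · 3)² = 81
RHS = 3² · 3 = 27

Since LHS ≠ RHS, this pair disproves the claim, and no lexicographically smaller pair (x ≤ y, integers ≥ 3) does.

For instance (6, 6) is also a counterexample (LHS = 1296, RHS = 216), but it's lexicographically larger.

Answer: (x, y) = (3, 3)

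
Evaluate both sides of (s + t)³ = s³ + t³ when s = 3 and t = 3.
LHS = (3 + 3)³ = 216
RHS = 3³ + 3³ = 54

LHS ≠ RHS, so the equation does not hold here.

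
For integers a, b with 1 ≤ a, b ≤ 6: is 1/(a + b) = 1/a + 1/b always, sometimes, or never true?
The claim fails for every pair in the range. For instance at (a, b) = (4, 6): LHS = 1/10, RHS = 5/12.

Answer: Never true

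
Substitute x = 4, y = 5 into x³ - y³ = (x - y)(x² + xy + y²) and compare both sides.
LHS = 4³ - 5³ = -61
RHS = (4 - 5)(4² + 4·5 + 5²) = -61

LHS = RHS: the two sides agree.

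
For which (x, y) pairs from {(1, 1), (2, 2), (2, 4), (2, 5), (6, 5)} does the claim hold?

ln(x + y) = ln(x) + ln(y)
Testing each pair:
(1, 1): LHS = ln(2) ≈ 0.6931, RHS = 0 → fails
(2, 2): LHS = ln(4) ≈ 1.386, RHS = 2·ln(2) ≈ 1.386 → holds
(2, 4): LHS = ln(6) ≈ 1.792, RHS = ln(2) + ln(4) ≈ 2.079 → fails
(2, 5): LHS = ln(7) ≈ 1.946, RHS = ln(2) + ln(5) ≈ 2.303 → fails
(6, 5): LHS = ln(11) ≈ 2.398, RHS = ln(5) + ln(6) ≈ 3.401 → fails

1 of 5 pairs satisfies the claim.

Answer: (2, 2)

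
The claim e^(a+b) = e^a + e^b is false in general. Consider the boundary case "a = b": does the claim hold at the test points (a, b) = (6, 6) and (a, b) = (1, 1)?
At (6, 6): LHS = e^12 ≈ 162754.8 ≠ RHS = 2·e^6 ≈ 806.9
At (1, 1): LHS = e^2 ≈ 7.389 ≠ RHS = 2·e ≈ 5.437

Answer: No, fails at both test points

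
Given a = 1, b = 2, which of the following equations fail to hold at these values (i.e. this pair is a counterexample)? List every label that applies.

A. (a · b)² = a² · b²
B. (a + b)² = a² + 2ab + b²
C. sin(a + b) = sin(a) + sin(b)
Evaluating each claim at the given values:
A. LHS = 4, RHS = 4 → holds here (LHS = RHS)
B. LHS = 9, RHS = 9 → holds here (LHS = RHS)
C. LHS = sin(3) ≈ 0.1411, RHS = sin(1) + sin(2) ≈ 1.751 → fails here (LHS ≠ RHS)

Answer: C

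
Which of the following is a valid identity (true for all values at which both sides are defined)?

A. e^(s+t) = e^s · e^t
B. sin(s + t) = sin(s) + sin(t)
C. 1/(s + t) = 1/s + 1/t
A: holds — e.g. at (6, 7), both sides equal e^13 ≈ 442413.4.
B: fails at (3, 4) — LHS = sin(7) ≈ 0.657, RHS = sin(4) + sin(3) ≈ -0.6157.
C: fails at (4, 5) — LHS = 1/9, RHS = 9/20.

Answer: A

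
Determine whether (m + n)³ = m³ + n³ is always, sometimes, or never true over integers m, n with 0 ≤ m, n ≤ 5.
Sometimes true

It holds at (m, n) = (0, 4) (both sides equal 64), but fails at (m, n) = (1, 4) (LHS = 125, RHS = 65).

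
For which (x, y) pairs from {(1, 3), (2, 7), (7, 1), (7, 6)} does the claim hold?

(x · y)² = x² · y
Testing each pair:
(1, 3): LHS = 9, RHS = 3 → fails
(2, 7): LHS = 196, RHS = 28 → fails
(7, 1): LHS = 49, RHS = 49 → holds
(7, 6): LHS = 1764, RHS = 294 → fails

1 of 4 pairs satisfies the claim.

Answer: (7, 1)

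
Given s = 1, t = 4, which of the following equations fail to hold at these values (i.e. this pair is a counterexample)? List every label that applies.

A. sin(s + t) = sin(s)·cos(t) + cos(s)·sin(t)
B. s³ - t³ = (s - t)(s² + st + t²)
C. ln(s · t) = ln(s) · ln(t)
Evaluating each claim at the given values:
A. LHS = sin(5) ≈ -0.9589, RHS = sin(1)·cos(4) + sin(4)·cos(1) ≈ -0.9589 → holds here (LHS = RHS)
B. LHS = -63, RHS = -63 → holds here (LHS = RHS)
C. LHS = ln(4) ≈ 1.386, RHS = 0 → fails here (LHS ≠ RHS)

Answer: C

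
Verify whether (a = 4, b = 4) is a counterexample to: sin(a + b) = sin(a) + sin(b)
Substituting a = 4, b = 4:
LHS = sin(4 + 4) = sin(8) ≈ 0.9894
RHS = sin(4) + sin(4) = 2·sin(4) ≈ -1.514

Since LHS ≠ RHS, this pair disproves the claim.

Answer: Yes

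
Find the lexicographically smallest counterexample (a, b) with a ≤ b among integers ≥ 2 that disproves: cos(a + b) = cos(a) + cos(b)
Substituting (2, 2) into the claim:
LHS = cos(2 + 2) = cos(4) ≈ -0.6536
RHS = cos(2) + cos(2) = 2·cos(2) ≈ -0.8323

Since LHS ≠ RHS, this pair disproves the claim, and no lexicographically smaller pair (a ≤ b, integers ≥ 2) does.

For instance (6, 8) is also a counterexample (LHS = cos(14) ≈ 0.1367, RHS = cos(8) + cos(6) ≈ 0.8147), but it's lexicographically larger.

Answer: (a, b) = (2, 2)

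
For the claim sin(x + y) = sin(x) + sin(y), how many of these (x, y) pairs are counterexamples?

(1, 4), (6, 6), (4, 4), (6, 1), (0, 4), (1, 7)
5

Testing each pair:
(1, 4): LHS = sin(5) ≈ -0.9589, RHS = sin(4) + sin(1) ≈ 0.08467 → counterexample
(6, 6): LHS = sin(12) ≈ -0.5366, RHS = 2·sin(6) ≈ -0.5588 → counterexample
(4, 4): LHS = sin(8) ≈ 0.9894, RHS = 2·sin(4) ≈ -1.514 → counterexample
(6, 1): LHS = sin(7) ≈ 0.657, RHS = sin(6) + sin(1) ≈ 0.5621 → counterexample
(0, 4): LHS = sin(4) ≈ -0.7568, RHS = sin(4) ≈ -0.7568 → satisfies claim
(1, 7): LHS = sin(8) ≈ 0.9894, RHS = sin(7) + sin(1) ≈ 1.498 → counterexample

That makes 5 counterexamples.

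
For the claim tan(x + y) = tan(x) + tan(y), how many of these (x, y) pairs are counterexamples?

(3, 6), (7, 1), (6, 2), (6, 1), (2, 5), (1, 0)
Testing each pair:
(3, 6): LHS = tan(9) ≈ -0.4523, RHS = tan(6) + tan(3) ≈ -0.4336 → counterexample
(7, 1): LHS = tan(8) ≈ -6.8, RHS = tan(7) + tan(1) ≈ 2.429 → counterexample
(6, 2): LHS = tan(8) ≈ -6.8, RHS = tan(2) + tan(6) ≈ -2.476 → counterexample
(6, 1): LHS = tan(7) ≈ 0.8714, RHS = tan(6) + tan(1) ≈ 1.266 → counterexample
(2, 5): LHS = tan(7) ≈ 0.8714, RHS = tan(5) + tan(2) ≈ -5.566 → counterexample
(1, 0): LHS = tan(1) ≈ 1.557, RHS = tan(1) ≈ 1.557 → satisfies claim

That makes 5 counterexamples.

Answer: 5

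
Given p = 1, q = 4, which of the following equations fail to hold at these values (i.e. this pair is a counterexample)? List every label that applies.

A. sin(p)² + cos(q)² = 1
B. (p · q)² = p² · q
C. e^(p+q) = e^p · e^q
Evaluating each claim at the given values:
A. LHS = cos(4)² + sin(1)² ≈ 1.135, RHS = 1 → fails here (LHS ≠ RHS)
B. LHS = 16, RHS = 4 → fails here (LHS ≠ RHS)
C. LHS = e^5 ≈ 148.4, RHS = e^5 ≈ 148.4 → holds here (LHS = RHS)

Answer: A, B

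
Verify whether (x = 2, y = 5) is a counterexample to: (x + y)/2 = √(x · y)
Substituting x = 2, y = 5:
LHS = (2 + 5)/2 = 7/2
RHS = √(2 · 5) = √(10) ≈ 3.162

Since LHS ≠ RHS, this pair disproves the claim.

Answer: Yes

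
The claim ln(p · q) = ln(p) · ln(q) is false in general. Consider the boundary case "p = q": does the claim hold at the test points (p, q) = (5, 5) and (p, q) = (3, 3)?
At (5, 5): LHS = ln(25) ≈ 3.219 ≠ RHS = ln(5)² ≈ 2.59
At (3, 3): LHS = ln(9) ≈ 2.197 ≠ RHS = ln(3)² ≈ 1.207

Answer: No, fails at both test points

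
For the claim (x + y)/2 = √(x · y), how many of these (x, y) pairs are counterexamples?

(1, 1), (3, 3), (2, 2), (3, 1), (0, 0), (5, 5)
1

Testing each pair:
(1, 1): LHS = 1, RHS = 1 → satisfies claim
(3, 3): LHS = 3, RHS = 3 → satisfies claim
(2, 2): LHS = 2, RHS = 2 → satisfies claim
(3, 1): LHS = 2, RHS = √(3) ≈ 1.732 → counterexample
(0, 0): LHS = 0, RHS = 0 → satisfies claim
(5, 5): LHS = 5, RHS = 5 → satisfies claim

That makes 1 counterexample.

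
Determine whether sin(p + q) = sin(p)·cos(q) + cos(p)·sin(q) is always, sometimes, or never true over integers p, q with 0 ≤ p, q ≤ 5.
The identity holds for every pair in the range. For instance at (p, q) = (4, 2): both sides equal sin(6) ≈ -0.2794.

Answer: Always true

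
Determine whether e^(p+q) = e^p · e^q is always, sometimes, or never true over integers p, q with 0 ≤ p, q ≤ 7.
The identity holds for every pair in the range. For instance at (p, q) = (0, 1): both sides equal e ≈ 2.718.

Answer: Always true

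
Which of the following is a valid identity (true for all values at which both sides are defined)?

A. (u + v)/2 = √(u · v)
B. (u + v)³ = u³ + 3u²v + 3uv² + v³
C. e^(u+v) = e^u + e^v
A: fails at (1, 4) — LHS = 5/2, RHS = 2.
B: holds — e.g. at (1, 1), both sides equal 8.
C: fails at (1, 2) — LHS = e^3 ≈ 20.09, RHS = e + e^2 ≈ 10.11.

Answer: B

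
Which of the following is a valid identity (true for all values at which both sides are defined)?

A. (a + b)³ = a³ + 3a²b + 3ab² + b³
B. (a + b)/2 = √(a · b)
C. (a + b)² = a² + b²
A: holds — e.g. at (1, 3), both sides equal 64.
B: fails at (4, 6) — LHS = 5, RHS = 2·√(6) ≈ 4.899.
C: fails at (1, 5) — LHS = 36, RHS = 26.

Answer: A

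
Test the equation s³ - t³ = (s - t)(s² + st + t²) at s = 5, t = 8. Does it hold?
Substituting s = 5, t = 8:

LHS = 5³ - 8³ = -387
RHS = (5 - 8)(5² + 5·8 + 8²) = -387

LHS = RHS, so the equation holds at this point.

Answer: Holds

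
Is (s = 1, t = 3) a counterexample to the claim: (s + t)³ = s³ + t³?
Substituting s = 1, t = 3:
LHS = (1 + 3)³ = 64
RHS = 1³ + 3³ = 28

Since LHS ≠ RHS, this pair disproves the claim.

Answer: Yes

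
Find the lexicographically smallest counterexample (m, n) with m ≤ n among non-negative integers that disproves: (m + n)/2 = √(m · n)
(m, n) = (0, 1)

At (0, 0): both sides equal 0, so it holds there.

Substituting (0, 1) into the claim:
LHS = (0 + 1)/2 = 1/2
RHS = √(0 · 1) = 0

Since LHS ≠ RHS, this pair disproves the claim, and no lexicographically smaller pair (m ≤ n, non-negative integers) does.

For instance (6, 7) is also a counterexample (LHS = 13/2, RHS = √(42) ≈ 6.481), but it's lexicographically larger.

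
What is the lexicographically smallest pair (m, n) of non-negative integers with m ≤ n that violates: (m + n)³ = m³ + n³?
At (0, 7): both sides equal 343, so it holds there.

Substituting (1, 1) into the claim:
LHS = (1 + 1)³ = 8
RHS = 1³ + 1³ = 2

Since LHS ≠ RHS, this pair disproves the claim, and no lexicographically smaller pair (m ≤ n, non-negative integers) does.

For instance (5, 5) is also a counterexample (LHS = 1000, RHS = 250), but it's lexicographically larger.

Answer: (m, n) = (1, 1)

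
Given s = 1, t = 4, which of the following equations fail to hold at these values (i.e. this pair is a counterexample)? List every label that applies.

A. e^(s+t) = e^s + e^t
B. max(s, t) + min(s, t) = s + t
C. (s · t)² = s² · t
Evaluating each claim at the given values:
A. LHS = e^5 ≈ 148.4, RHS = e + e^4 ≈ 57.32 → fails here (LHS ≠ RHS)
B. LHS = 5, RHS = 5 → holds here (LHS = RHS)
C. LHS = 16, RHS = 4 → fails here (LHS ≠ RHS)

Answer: A, C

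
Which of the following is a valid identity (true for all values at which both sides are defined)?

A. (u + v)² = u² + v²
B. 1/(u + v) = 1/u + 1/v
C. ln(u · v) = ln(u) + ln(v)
C

A: fails at (2, 4) — LHS = 36, RHS = 20.
B: fails at (2, 3) — LHS = 1/5, RHS = 5/6.
C: holds — e.g. at (2, 7), both sides equal ln(14) ≈ 2.639.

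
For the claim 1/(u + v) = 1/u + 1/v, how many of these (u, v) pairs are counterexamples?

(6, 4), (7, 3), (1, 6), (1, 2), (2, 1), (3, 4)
6

Testing each pair:
(6, 4): LHS = 1/10, RHS = 5/12 → counterexample
(7, 3): LHS = 1/10, RHS = 10/21 → counterexample
(1, 6): LHS = 1/7, RHS = 7/6 → counterexample
(1, 2): LHS = 1/3, RHS = 3/2 → counterexample
(2, 1): LHS = 1/3, RHS = 3/2 → counterexample
(3, 4): LHS = 1/7, RHS = 7/12 → counterexample

That makes 6 counterexamples.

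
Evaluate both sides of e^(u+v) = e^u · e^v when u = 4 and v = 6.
LHS = e^(4+6) = e^10 ≈ 22026.5
RHS = e^4 · e^6 = e^10 ≈ 22026.5

LHS = RHS: the two sides agree.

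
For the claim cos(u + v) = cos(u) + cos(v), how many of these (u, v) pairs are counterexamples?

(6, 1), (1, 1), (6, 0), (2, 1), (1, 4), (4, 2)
6

Testing each pair:
(6, 1): LHS = cos(7) ≈ 0.7539, RHS = cos(1) + cos(6) ≈ 1.5 → counterexample
(1, 1): LHS = cos(2) ≈ -0.4161, RHS = 2·cos(1) ≈ 1.081 → counterexample
(6, 0): LHS = cos(6) ≈ 0.9602, RHS = cos(6) + 1 ≈ 1.96 → counterexample
(2, 1): LHS = cos(3) ≈ -0.99, RHS = cos(2) + cos(1) ≈ 0.1242 → counterexample
(1, 4): LHS = cos(5) ≈ 0.2837, RHS = cos(4) + cos(1) ≈ -0.1133 → counterexample
(4, 2): LHS = cos(6) ≈ 0.9602, RHS = cos(4) + cos(2) ≈ -1.07 → counterexample

That makes 6 counterexamples.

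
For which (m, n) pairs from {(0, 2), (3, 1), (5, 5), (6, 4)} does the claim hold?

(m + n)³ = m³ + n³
(0, 2)

Testing each pair:
(0, 2): LHS = 8, RHS = 8 → holds
(3, 1): LHS = 64, RHS = 28 → fails
(5, 5): LHS = 1000, RHS = 250 → fails
(6, 4): LHS = 1000, RHS = 280 → fails

1 of 4 pairs satisfies the claim.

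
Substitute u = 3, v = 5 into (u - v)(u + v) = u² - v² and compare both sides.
LHS = (3 - 5)(3 + 5) = -16
RHS = 3² - 5² = -16

LHS = RHS: the two sides agree.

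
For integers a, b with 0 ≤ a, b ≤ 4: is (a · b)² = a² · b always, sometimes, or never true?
Sometimes true

It holds at (a, b) = (3, 0) (both sides equal 0), but fails at (a, b) = (3, 2) (LHS = 36, RHS = 18).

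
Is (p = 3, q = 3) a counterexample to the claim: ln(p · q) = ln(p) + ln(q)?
No

Substituting p = 3, q = 3:
LHS = ln(3 · 3) = ln(9) ≈ 2.197
RHS = ln(3) + ln(3) = 2·ln(3) ≈ 2.197

The sides agree, so this pair does not disprove the claim.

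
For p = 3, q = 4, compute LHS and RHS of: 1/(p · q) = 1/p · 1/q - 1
LHS = 1/(3 · 4) = 1/12
RHS = 1/3 · 1/4 - 1 = -11/12

LHS ≠ RHS, so the equation does not hold here.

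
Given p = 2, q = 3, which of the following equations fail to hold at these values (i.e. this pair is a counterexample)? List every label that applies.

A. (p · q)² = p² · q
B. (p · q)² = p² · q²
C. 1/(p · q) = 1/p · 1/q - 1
A, C

Evaluating each claim at the given values:
A. LHS = 36, RHS = 12 → fails here (LHS ≠ RHS)
B. LHS = 36, RHS = 36 → holds here (LHS = RHS)
C. LHS = 1/6, RHS = -5/6 → fails here (LHS ≠ RHS)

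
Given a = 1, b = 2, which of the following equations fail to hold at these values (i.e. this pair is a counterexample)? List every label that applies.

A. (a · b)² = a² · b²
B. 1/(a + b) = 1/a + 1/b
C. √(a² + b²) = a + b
Evaluating each claim at the given values:
A. LHS = 4, RHS = 4 → holds here (LHS = RHS)
B. LHS = 1/3, RHS = 3/2 → fails here (LHS ≠ RHS)
C. LHS = √(5) ≈ 2.236, RHS = 3 → fails here (LHS ≠ RHS)

Answer: B, C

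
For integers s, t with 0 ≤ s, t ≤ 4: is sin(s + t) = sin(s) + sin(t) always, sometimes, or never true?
It holds at (s, t) = (0, 2) (both sides equal sin(2) ≈ 0.9093), but fails at (s, t) = (3, 3) (LHS = sin(6) ≈ -0.2794, RHS = 2·sin(3) ≈ 0.2822).

Answer: Sometimes true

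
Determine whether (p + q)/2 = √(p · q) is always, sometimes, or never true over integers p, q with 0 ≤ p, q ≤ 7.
Sometimes true

It holds at (p, q) = (2, 2) (both sides equal 2), but fails at (p, q) = (7, 3) (LHS = 5, RHS = √(21) ≈ 4.583).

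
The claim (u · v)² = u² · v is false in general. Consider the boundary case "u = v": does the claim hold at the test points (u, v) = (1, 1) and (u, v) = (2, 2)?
At (1, 1): LHS = 1, RHS = 1 → equal
At (2, 2): LHS = 16 ≠ RHS = 8

Answer: Only at (1, 1)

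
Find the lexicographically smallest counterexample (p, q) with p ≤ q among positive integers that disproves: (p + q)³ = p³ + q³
(p, q) = (1, 1)

Substituting (1, 1) into the claim:
LHS = (1 + 1)³ = 8
RHS = 1³ + 1³ = 2

Since LHS ≠ RHS, this pair disproves the claim, and no lexicographically smaller pair (p ≤ q, positive integers) does.

For instance (6, 6) is also a counterexample (LHS = 1728, RHS = 432), but it's lexicographically larger.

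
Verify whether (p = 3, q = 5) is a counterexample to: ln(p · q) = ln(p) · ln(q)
Substituting p = 3, q = 5:
LHS = ln(3 · 5) = ln(15) ≈ 2.708
RHS = ln(3) · ln(5) ≈ 1.768

Since LHS ≠ RHS, this pair disproves the claim.

Answer: Yes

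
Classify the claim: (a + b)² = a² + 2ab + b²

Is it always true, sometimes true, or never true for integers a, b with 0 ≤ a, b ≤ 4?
Always true

The identity holds for every pair in the range. For instance at (a, b) = (4, 2): both sides equal 36.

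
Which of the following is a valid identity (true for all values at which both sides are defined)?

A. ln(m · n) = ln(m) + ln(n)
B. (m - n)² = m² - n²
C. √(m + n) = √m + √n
A: holds — e.g. at (2, 7), both sides equal ln(14) ≈ 2.639.
B: fails at (3, 4) — LHS = 1, RHS = -7.
C: fails at (2, 5) — LHS = √(7) ≈ 2.646, RHS = √(2) + √(5) ≈ 3.65.

Answer: A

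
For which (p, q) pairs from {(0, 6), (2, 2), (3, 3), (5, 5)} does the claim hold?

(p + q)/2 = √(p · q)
(2, 2), (3, 3), (5, 5)

Testing each pair:
(0, 6): LHS = 3, RHS = 0 → fails
(2, 2): LHS = 2, RHS = 2 → holds
(3, 3): LHS = 3, RHS = 3 → holds
(5, 5): LHS = 5, RHS = 5 → holds

3 of 4 pairs satisfy the claim.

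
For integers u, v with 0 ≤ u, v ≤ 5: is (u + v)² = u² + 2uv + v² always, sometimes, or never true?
Always true

The identity holds for every pair in the range. For instance at (u, v) = (1, 5): both sides equal 36.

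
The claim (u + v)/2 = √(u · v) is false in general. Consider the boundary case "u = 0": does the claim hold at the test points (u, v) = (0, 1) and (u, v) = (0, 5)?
At (0, 1): LHS = 1/2 ≠ RHS = 0
At (0, 5): LHS = 5/2 ≠ RHS = 0

Answer: No, fails at both test points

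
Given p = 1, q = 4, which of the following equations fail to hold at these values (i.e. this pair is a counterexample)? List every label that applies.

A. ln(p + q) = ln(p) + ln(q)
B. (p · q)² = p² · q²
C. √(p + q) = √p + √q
A, C

Evaluating each claim at the given values:
A. LHS = ln(5) ≈ 1.609, RHS = ln(4) ≈ 1.386 → fails here (LHS ≠ RHS)
B. LHS = 16, RHS = 16 → holds here (LHS = RHS)
C. LHS = √(5) ≈ 2.236, RHS = 3 → fails here (LHS ≠ RHS)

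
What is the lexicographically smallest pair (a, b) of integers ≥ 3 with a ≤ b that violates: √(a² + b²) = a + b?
(a, b) = (3, 3)

Substituting (3, 3) into the claim:
LHS = √(3² + 3²) = 3·√(2) ≈ 4.243
RHS = 3 + 3 = 6

Since LHS ≠ RHS, this pair disproves the claim, and no lexicographically smaller pair (a ≤ b, integers ≥ 3) does.

For instance (5, 10) is also a counterexample (LHS = 5·√(5) ≈ 11.18, RHS = 15), but it's lexicographically larger.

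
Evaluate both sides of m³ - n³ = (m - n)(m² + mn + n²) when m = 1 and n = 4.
LHS = 1³ - 4³ = -63
RHS = (1 - 4)(1² + 1·4 + 4²) = -63

LHS = RHS: the two sides agree.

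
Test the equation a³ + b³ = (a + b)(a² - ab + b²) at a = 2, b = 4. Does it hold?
Holds

Substituting a = 2, b = 4:

LHS = 2³ + 4³ = 72
RHS = (2 + 4)(2² - 2·4 + 4²) = 72

LHS = RHS, so the equation holds at this point.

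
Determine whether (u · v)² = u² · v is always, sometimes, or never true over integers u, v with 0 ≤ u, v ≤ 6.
It holds at (u, v) = (0, 5) (both sides equal 0), but fails at (u, v) = (2, 6) (LHS = 144, RHS = 24).

Answer: Sometimes true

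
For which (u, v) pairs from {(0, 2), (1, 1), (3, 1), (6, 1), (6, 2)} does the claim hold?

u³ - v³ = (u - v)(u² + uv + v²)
All pairs

Testing each pair:
(0, 2): LHS = -8, RHS = -8 → holds
(1, 1): LHS = 0, RHS = 0 → holds
(3, 1): LHS = 26, RHS = 26 → holds
(6, 1): LHS = 215, RHS = 215 → holds
(6, 2): LHS = 208, RHS = 208 → holds

Every pair satisfies the claim.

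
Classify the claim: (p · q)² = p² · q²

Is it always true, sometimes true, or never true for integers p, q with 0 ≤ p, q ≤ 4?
The identity holds for every pair in the range. For instance at (p, q) = (4, 2): both sides equal 64.

Answer: Always true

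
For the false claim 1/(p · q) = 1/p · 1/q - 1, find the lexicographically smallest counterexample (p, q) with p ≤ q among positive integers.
Substituting (1, 1) into the claim:
LHS = 1/(1 · 1) = 1
RHS = 1/1 · 1/1 - 1 = 0

Since LHS ≠ RHS, this pair disproves the claim, and no lexicographically smaller pair (p ≤ q, positive integers) does.

For instance (7, 7) is also a counterexample (LHS = 1/49, RHS = -48/49), but it's lexicographically larger.

Answer: (p, q) = (1, 1)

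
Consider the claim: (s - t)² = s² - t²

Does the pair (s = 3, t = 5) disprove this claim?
Yes

Substituting s = 3, t = 5:
LHS = (3 - 5)² = 4
RHS = 3² - 5² = -16

Since LHS ≠ RHS, this pair disproves the claim.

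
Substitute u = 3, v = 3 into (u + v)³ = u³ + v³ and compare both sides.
LHS = (3 + 3)³ = 216
RHS = 3³ + 3³ = 54

LHS ≠ RHS, so the equation does not hold here.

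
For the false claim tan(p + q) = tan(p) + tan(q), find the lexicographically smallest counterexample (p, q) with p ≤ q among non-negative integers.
(p, q) = (1, 1)

Substituting (1, 1) into the claim:
LHS = tan(1 + 1) = tan(2) ≈ -2.185
RHS = tan(1) + tan(1) = 2·tan(1) ≈ 3.115

Since LHS ≠ RHS, this pair disproves the claim, and no lexicographically smaller pair (p ≤ q, non-negative integers) does.

For instance (1, 4) is also a counterexample (LHS = tan(5) ≈ -3.381, RHS = tan(4) + tan(1) ≈ 2.715), but it's lexicographically larger.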